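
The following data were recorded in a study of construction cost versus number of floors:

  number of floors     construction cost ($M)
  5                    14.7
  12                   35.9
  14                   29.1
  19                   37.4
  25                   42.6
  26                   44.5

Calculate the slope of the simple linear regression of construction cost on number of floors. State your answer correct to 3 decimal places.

n = 6, Σx = 101, Σy = 204.2, Σxy = 3844.3, Σx² = 2027
Sxx = Σx² − (Σx)²/n = 2027 − 1700.166667 = 326.833333
Sxy = Σxy − (Σx)(Σy)/n = 3844.3 − 3437.366667 = 406.933333
b = Sxy/Sxx = 406.933333/326.833333 = 1.245079

1.245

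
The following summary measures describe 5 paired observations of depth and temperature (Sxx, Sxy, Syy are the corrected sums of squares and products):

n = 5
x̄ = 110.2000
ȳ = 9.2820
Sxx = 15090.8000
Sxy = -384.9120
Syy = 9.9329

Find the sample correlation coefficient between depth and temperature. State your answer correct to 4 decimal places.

-0.9942

r = Sxy/√(Sxx·Syy) = -384.912/√(149895.40732) = -384.912/387.163283 = -0.994185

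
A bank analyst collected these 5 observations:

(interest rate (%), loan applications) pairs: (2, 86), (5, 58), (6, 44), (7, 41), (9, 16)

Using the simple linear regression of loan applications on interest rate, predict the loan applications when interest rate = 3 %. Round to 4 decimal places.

76.5821

n = 5, Σx = 29, Σy = 245, Σxy = 1157, Σx² = 195
Sxx = Σx² − (Σx)²/n = 195 − 168.2 = 26.8
Sxy = Σxy − (Σx)(Σy)/n = 1157 − 1421 = -264
b = Sxy/Sxx = -264/26.8 = -9.850746
a = ȳ − b·x̄ = 49 − (-9.850746)·5.8 = 106.134328
ŷ(3) = a + b·3 = 106.134328 + (-9.850746)·3 = 76.582090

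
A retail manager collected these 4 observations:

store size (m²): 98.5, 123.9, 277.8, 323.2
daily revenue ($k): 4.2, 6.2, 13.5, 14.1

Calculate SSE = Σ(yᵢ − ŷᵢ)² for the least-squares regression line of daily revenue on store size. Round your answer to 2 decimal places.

n = 4, Σx = 823.4, Σy = 38, Σxy = 9489.3, Σx² = 206684.54, Σy² = 437.14
Sxx = Σx² − (Σx)²/n = 206684.54 − 169496.89 = 37187.65
Sxy = Σxy − (Σx)(Σy)/n = 9489.3 − 7822.3 = 1667
Syy = Σy² − (Σy)²/n = 437.14 − 361 = 76.14
b = Sxy/Sxx = 1667/37187.65 = 0.044827
SSE = Syy − b·Sxy = 76.14 − 0.044827·1667 = 1.413875

1.41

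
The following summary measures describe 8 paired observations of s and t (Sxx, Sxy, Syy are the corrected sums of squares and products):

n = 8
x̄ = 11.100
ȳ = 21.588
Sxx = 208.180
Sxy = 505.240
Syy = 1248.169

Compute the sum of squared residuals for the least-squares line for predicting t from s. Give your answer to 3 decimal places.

b = Sxy/Sxx = 505.24/208.18 = 2.426938
SSE = Syy − b·Sxy = 1248.169 − 2.426938·505.24 = 21.982730

21.983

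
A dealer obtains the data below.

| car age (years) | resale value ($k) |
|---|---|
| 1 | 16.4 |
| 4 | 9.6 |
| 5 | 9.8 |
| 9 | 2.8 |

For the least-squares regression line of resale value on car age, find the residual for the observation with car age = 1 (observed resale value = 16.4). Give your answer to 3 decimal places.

0.527

n = 4, Σx = 19, Σy = 38.6, Σxy = 129, Σx² = 123
Sxx = Σx² − (Σx)²/n = 123 − 90.25 = 32.75
Sxy = Σxy − (Σx)(Σy)/n = 129 − 183.35 = -54.35
b = Sxy/Sxx = -54.35/32.75 = -1.659542
a = ȳ − b·x̄ = 9.65 − (-1.659542)·4.75 = 17.532824
ŷ(1) = 17.532824 + (-1.659542)·1 = 15.873282
residual = y − ŷ = 16.4 − 15.873282 = 0.526718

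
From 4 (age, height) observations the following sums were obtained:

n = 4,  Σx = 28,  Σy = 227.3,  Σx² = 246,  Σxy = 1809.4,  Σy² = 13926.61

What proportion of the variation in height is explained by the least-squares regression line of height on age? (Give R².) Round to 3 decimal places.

0.943

Sxx = Σx² − (Σx)²/n = 246 − 196 = 50
Sxy = Σxy − (Σx)(Σy)/n = 1809.4 − 1591.1 = 218.3
Syy = Σy² − (Σy)²/n = 13926.61 − 12916.3225 = 1010.2875
R² = Sxy²/(Sxx·Syy) = (218.3)²/(50·1010.2875) = 0.943393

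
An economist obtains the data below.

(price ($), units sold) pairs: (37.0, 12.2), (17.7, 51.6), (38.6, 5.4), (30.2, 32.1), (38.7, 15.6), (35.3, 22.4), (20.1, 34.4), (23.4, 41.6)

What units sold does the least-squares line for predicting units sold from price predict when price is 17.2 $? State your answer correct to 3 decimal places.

n = 8, Σx = 241, Σy = 215.3, Σxy = 5601.9, Σx² = 7779.64
Sxx = Σx² − (Σx)²/n = 7779.64 − 7260.125 = 519.515
Sxy = Σxy − (Σx)(Σy)/n = 5601.9 − 6485.9125 = -884.0125
b = Sxy/Sxx = -884.0125/519.515 = -1.701611
a = ȳ − b·x̄ = 26.9125 − (-1.701611)·30.125 = 78.173535
ŷ(17.2) = a + b·17.2 = 78.173535 + (-1.701611)·17.2 = 48.905824

48.906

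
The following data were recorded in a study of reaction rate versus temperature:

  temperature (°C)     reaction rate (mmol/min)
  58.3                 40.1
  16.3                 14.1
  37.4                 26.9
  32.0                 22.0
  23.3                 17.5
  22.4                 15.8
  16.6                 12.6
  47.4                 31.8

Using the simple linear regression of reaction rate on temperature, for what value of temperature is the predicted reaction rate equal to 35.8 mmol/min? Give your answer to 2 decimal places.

n = 8, Σx = 253.7, Σy = 180.8, Σxy = 6755.87, Σx² = 9654.31
Sxx = Σx² − (Σx)²/n = 9654.31 − 8045.46125 = 1608.84875
Sxy = Σxy − (Σx)(Σy)/n = 6755.87 − 5733.62 = 1022.25
b = Sxy/Sxx = 1022.25/1608.84875 = 0.635392
a = ȳ − b·x̄ = 22.6 − 0.635392·31.7125 = 2.450124
Set a + b·x = 35.8: x = (35.8 − 2.450124) / 0.635392 = 52.487069

52.49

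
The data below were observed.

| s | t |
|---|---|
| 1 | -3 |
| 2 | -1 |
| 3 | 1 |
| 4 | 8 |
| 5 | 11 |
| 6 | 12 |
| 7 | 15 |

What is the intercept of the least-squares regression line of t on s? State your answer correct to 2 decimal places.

-6.71

n = 7, Σx = 28, Σy = 43, Σxy = 262, Σx² = 140
Sxx = Σx² − (Σx)²/n = 140 − 112 = 28
Sxy = Σxy − (Σx)(Σy)/n = 262 − 172 = 90
b = Sxy/Sxx = 90/28 = 3.214286
a = ȳ − b·x̄ = 6.142857 − 3.214286·4 = -6.714286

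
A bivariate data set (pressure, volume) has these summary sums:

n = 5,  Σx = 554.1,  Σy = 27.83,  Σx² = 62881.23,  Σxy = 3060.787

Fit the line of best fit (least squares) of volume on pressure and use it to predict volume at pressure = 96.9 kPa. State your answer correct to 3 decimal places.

5.786

Sxx = Σx² − (Σx)²/n = 62881.23 − 61405.362 = 1475.868
Sxy = Σxy − (Σx)(Σy)/n = 3060.787 − 3084.1206 = -23.3336
b = Sxy/Sxx = -23.3336/1475.868 = -0.015810
a = ȳ − b·x̄ = 5.566 − (-0.015810)·110.82 = 7.318074
ŷ(96.9) = a + b·96.9 = 7.318074 + (-0.015810)·96.9 = 5.786076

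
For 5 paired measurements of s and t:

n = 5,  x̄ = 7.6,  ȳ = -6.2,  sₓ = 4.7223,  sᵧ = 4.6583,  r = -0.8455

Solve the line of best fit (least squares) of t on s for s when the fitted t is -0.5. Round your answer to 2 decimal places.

0.77

b = r · sᵧ/sₓ = -0.8455 · 4.6583/4.7223 = -0.834041
a = ȳ − b·x̄ = -6.2 − (-0.834041)·7.6 = 0.138713
Set a + b·x = -0.5: x = (-0.5 − 0.138713) / (-0.834041) = 0.765805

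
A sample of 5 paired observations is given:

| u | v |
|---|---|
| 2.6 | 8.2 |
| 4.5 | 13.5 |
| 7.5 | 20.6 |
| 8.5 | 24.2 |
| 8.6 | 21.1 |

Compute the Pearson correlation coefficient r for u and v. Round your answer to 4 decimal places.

0.9822

n = 5, Σx = 31.7, Σy = 87.6, Σxy = 623.73, Σx² = 229.47, Σy² = 1704.7
Sxx = Σx² − (Σx)²/n = 229.47 − 200.978 = 28.492
Sxy = Σxy − (Σx)(Σy)/n = 623.73 − 555.384 = 68.346
Syy = Σy² − (Σy)²/n = 1704.7 − 1534.752 = 169.948
r = Sxy/√(Sxx·Syy) = 68.346/√(4842.158416) = 68.346/69.585619 = 0.982186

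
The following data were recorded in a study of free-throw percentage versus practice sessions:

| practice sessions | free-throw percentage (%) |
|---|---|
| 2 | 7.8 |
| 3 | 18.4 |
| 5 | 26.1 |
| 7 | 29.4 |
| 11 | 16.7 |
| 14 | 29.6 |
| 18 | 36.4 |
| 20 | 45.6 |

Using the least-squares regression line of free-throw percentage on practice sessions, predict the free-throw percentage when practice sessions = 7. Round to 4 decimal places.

n = 8, Σx = 80, Σy = 210, Σxy = 2572.4, Σx² = 1128
Sxx = Σx² − (Σx)²/n = 1128 − 800 = 328
Sxy = Σxy − (Σx)(Σy)/n = 2572.4 − 2100 = 472.4
b = Sxy/Sxx = 472.4/328 = 1.440244
a = ȳ − b·x̄ = 26.25 − 1.440244·10 = 11.847561
ŷ(7) = a + b·7 = 11.847561 + 1.440244·7 = 21.929268

21.9293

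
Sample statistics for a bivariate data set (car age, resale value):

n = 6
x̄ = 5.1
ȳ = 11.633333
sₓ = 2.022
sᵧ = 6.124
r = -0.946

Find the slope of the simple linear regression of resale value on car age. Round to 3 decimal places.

b = r · sᵧ/sₓ = -0.946 · 6.124/2.022 = -2.865136

-2.865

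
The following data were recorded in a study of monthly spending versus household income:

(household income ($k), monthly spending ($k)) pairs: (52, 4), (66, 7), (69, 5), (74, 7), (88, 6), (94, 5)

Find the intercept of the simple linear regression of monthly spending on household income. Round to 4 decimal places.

4.3612

n = 6, Σx = 443, Σy = 34, Σxy = 2531, Σx² = 33877
Sxx = Σx² − (Σx)²/n = 33877 − 32708.166667 = 1168.833333
Sxy = Σxy − (Σx)(Σy)/n = 2531 − 2510.333333 = 20.666667
b = Sxy/Sxx = 20.666667/1168.833333 = 0.017681
a = ȳ − b·x̄ = 5.666667 − 0.017681·73.833333 = 4.361186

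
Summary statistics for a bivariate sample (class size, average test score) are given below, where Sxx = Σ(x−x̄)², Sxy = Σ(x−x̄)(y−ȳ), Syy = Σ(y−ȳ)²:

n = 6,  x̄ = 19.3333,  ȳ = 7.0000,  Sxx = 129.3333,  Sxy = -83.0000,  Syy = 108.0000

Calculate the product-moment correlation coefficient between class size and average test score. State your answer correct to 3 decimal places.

r = Sxy/√(Sxx·Syy) = -83/√(13967.9964) = -83/118.186278 = -0.702281

-0.702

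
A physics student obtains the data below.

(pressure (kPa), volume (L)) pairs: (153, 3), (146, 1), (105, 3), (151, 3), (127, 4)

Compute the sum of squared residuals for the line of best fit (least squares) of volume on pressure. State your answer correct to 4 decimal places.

n = 5, Σx = 682, Σy = 14, Σxy = 1881, Σx² = 94680, Σy² = 44
Sxx = Σx² − (Σx)²/n = 94680 − 93024.8 = 1655.2
Sxy = Σxy − (Σx)(Σy)/n = 1881 − 1909.6 = -28.6
Syy = Σy² − (Σy)²/n = 44 − 39.2 = 4.8
b = Sxy/Sxx = -28.6/1655.2 = -0.017279
SSE = Syy − b·Sxy = 4.8 − (-0.017279)·(-28.6) = 4.305824

4.3058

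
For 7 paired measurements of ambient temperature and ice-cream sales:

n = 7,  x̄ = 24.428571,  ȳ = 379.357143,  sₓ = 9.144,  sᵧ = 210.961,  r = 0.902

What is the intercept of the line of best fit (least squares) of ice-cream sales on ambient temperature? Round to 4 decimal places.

-129.0019

b = r · sᵧ/sₓ = 0.902 · 210.961/9.144 = 20.810020
a = ȳ − b·x̄ = 379.357143 − 20.810020·24.428571 = -129.001906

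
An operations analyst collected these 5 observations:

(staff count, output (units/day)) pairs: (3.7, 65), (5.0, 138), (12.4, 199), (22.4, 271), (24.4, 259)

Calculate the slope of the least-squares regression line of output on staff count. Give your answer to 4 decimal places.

8.5215

n = 5, Σx = 67.9, Σy = 932, Σxy = 15788.1, Σx² = 1289.57
Sxx = Σx² − (Σx)²/n = 1289.57 − 922.082 = 367.488
Sxy = Σxy − (Σx)(Σy)/n = 15788.1 − 12656.56 = 3131.54
b = Sxy/Sxx = 3131.54/367.488 = 8.521476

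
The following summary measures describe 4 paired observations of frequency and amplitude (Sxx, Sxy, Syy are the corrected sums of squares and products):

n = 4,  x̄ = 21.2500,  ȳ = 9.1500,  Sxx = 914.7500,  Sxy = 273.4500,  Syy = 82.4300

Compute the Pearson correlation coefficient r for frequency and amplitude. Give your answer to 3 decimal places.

r = Sxy/√(Sxx·Syy) = 273.45/√(75402.8425) = 273.45/274.595780 = 0.995827

0.996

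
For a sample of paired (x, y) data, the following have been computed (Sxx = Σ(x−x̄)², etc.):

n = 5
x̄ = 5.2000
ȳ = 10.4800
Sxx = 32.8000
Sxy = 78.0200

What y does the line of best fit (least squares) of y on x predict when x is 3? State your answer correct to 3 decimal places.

5.247

b = Sxy/Sxx = 78.02/32.8 = 2.378659
a = ȳ − b·x̄ = 10.48 − 2.378659·5.2 = -1.889024
ŷ(3) = a + b·3 = -1.889024 + 2.378659·3 = 5.246951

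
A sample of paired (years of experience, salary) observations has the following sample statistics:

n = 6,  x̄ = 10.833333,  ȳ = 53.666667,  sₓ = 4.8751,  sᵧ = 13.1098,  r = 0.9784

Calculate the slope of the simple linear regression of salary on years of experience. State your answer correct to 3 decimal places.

2.631

b = r · sᵧ/sₓ = 0.9784 · 13.1098/4.8751 = 2.631049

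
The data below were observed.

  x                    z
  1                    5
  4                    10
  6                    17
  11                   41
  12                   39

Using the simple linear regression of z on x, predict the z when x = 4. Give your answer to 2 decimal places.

12.58

n = 5, Σx = 34, Σy = 112, Σxy = 1066, Σx² = 318
Sxx = Σx² − (Σx)²/n = 318 − 231.2 = 86.8
Sxy = Σxy − (Σx)(Σy)/n = 1066 − 761.6 = 304.4
b = Sxy/Sxx = 304.4/86.8 = 3.506912
a = ȳ − b·x̄ = 22.4 − 3.506912·6.8 = -1.447005
ŷ(4) = a + b·4 = -1.447005 + 3.506912·4 = 12.580645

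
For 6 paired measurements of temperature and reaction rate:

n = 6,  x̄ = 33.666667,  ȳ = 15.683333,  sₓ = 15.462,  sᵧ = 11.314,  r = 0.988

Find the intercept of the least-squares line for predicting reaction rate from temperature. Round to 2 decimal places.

-8.66

b = r · sᵧ/sₓ = 0.988 · 11.314/15.462 = 0.722949
a = ȳ − b·x̄ = 15.683333 − 0.722949·33.666667 = -8.655938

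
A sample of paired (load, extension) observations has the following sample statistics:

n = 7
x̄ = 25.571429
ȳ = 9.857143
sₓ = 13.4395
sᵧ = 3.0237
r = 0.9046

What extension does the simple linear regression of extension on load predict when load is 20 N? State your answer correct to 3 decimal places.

b = r · sᵧ/sₓ = 0.9046 · 3.0237/13.4395 = 0.203522
a = ȳ − b·x̄ = 9.857143 − 0.203522·25.571429 = 4.652785
ŷ(20) = a + b·20 = 4.652785 + 0.203522·20 = 8.723233

8.723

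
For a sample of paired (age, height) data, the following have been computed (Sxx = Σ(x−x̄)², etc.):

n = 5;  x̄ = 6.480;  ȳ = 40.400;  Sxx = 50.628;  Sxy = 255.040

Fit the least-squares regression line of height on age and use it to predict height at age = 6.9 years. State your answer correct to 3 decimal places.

b = Sxy/Sxx = 255.04/50.628 = 5.037529
a = ȳ − b·x̄ = 40.4 − 5.037529·6.48 = 7.756814
ŷ(6.9) = a + b·6.9 = 7.756814 + 5.037529·6.9 = 42.515762

42.516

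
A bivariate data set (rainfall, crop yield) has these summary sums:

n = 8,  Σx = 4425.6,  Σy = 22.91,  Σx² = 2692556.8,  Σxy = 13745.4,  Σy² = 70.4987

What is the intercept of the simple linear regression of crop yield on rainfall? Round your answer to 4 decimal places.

Sxx = Σx² − (Σx)²/n = 2692556.8 − 2448241.92 = 244314.88
Sxy = Σxy − (Σx)(Σy)/n = 13745.4 − 12673.812 = 1071.588
b = Sxy/Sxx = 1071.588/244314.88 = 0.004386
a = ȳ − b·x̄ = 2.86375 − 0.004386·553.2 = 0.437363

0.4374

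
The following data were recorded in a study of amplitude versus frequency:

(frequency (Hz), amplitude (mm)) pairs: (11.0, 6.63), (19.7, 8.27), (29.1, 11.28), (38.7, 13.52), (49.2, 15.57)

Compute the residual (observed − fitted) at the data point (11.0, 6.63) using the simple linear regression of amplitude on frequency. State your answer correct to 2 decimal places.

n = 5, Σx = 147.7, Σy = 55.27, Σxy = 1853.365, Σx² = 5274.23
Sxx = Σx² − (Σx)²/n = 5274.23 − 4363.058 = 911.172
Sxy = Σxy − (Σx)(Σy)/n = 1853.365 − 1632.6758 = 220.6892
b = Sxy/Sxx = 220.6892/911.172 = 0.242204
a = ȳ − b·x̄ = 11.054 − 0.242204·29.54 = 3.899304
ŷ(11.0) = 3.899304 + 0.242204·11 = 6.563544
residual = y − ŷ = 6.63 − 6.563544 = 0.066456

0.07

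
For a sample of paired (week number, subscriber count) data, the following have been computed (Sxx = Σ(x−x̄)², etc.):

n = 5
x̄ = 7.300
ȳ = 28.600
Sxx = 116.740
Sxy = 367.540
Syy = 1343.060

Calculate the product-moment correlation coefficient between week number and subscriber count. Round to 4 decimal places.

0.9282

r = Sxy/√(Sxx·Syy) = 367.54/√(156788.8244) = 367.54/395.965686 = 0.928212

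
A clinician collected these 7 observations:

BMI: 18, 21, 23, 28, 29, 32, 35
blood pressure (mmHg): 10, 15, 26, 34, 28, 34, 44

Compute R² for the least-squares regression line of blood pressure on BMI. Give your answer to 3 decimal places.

0.906

n = 7, Σx = 186, Σy = 191, Σxy = 5485, Σx² = 5168, Σy² = 6033
Sxx = Σx² − (Σx)²/n = 5168 − 4942.285714 = 225.714286
Sxy = Σxy − (Σx)(Σy)/n = 5485 − 5075.142857 = 409.857143
Syy = Σy² − (Σy)²/n = 6033 − 5211.571429 = 821.428571
R² = Sxy²/(Sxx·Syy) = (409.857143)²/(225.714286·821.428571) = 0.906017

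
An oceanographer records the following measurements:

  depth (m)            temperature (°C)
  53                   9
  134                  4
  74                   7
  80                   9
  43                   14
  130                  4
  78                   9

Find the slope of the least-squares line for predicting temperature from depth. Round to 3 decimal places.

n = 7, Σx = 592, Σy = 56, Σxy = 4075, Σx² = 57474
Sxx = Σx² − (Σx)²/n = 57474 − 50066.285714 = 7407.714286
Sxy = Σxy − (Σx)(Σy)/n = 4075 − 4736 = -661
b = Sxy/Sxx = -661/7407.714286 = -0.089231

-0.089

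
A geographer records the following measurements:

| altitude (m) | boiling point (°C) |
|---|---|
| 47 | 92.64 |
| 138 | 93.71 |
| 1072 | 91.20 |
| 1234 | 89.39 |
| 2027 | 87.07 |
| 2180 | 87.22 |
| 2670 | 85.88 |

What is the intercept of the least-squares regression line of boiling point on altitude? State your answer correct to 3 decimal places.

n = 7, Σx = 9368, Σy = 627.11, Σxy = 821289.81, Σx² = 18683222
Sxx = Σx² − (Σx)²/n = 18683222 − 12537060.571429 = 6146161.428571
Sxy = Σxy − (Σx)(Σy)/n = 821289.81 − 839252.354286 = -17962.544286
b = Sxy/Sxx = -17962.544286/6146161.428571 = -0.002923
a = ȳ − b·x̄ = 89.587143 − (-0.002923)·1338.285714 = 93.498367

93.498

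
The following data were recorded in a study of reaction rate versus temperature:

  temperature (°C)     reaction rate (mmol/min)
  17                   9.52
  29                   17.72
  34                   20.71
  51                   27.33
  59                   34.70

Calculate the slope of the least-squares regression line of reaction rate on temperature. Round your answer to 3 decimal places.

n = 5, Σx = 190, Σy = 109.98, Σxy = 4820.99, Σx² = 8368
Sxx = Σx² − (Σx)²/n = 8368 − 7220 = 1148
Sxy = Σxy − (Σx)(Σy)/n = 4820.99 − 4179.24 = 641.75
b = Sxy/Sxx = 641.75/1148 = 0.559016

0.559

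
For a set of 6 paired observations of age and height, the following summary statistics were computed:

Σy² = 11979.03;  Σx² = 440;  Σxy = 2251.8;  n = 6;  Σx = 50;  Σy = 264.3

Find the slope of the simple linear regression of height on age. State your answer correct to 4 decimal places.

2.1129

Sxx = Σx² − (Σx)²/n = 440 − 416.666667 = 23.333333
Sxy = Σxy − (Σx)(Σy)/n = 2251.8 − 2202.5 = 49.3
b = Sxy/Sxx = 49.3/23.333333 = 2.112857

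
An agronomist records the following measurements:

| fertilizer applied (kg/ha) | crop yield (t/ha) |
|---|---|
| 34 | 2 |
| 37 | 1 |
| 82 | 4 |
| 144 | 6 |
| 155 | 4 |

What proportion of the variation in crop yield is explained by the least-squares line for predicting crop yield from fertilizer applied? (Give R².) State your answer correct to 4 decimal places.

0.7232

n = 5, Σx = 452, Σy = 17, Σxy = 1917, Σx² = 54010, Σy² = 73
Sxx = Σx² − (Σx)²/n = 54010 − 40860.8 = 13149.2
Sxy = Σxy − (Σx)(Σy)/n = 1917 − 1536.8 = 380.2
Syy = Σy² − (Σy)²/n = 73 − 57.8 = 15.2
R² = Sxy²/(Sxx·Syy) = (380.2)²/(13149.2·15.2) = 0.723238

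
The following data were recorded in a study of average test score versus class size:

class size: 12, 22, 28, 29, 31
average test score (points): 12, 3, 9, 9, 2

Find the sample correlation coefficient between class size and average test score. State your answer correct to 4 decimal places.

-0.5208

n = 5, Σx = 122, Σy = 35, Σxy = 785, Σx² = 3214, Σy² = 319
Sxx = Σx² − (Σx)²/n = 3214 − 2976.8 = 237.2
Sxy = Σxy − (Σx)(Σy)/n = 785 − 854 = -69
Syy = Σy² − (Σy)²/n = 319 − 245 = 74
r = Sxy/√(Sxx·Syy) = -69/√(17552.8) = -69/132.486980 = -0.520806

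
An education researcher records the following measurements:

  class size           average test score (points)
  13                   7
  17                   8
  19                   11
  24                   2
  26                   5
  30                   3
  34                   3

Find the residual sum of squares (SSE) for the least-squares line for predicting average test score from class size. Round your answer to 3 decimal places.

n = 7, Σx = 163, Σy = 39, Σxy = 806, Σx² = 4127, Σy² = 281
Sxx = Σx² − (Σx)²/n = 4127 − 3795.571429 = 331.428571
Sxy = Σxy − (Σx)(Σy)/n = 806 − 908.142857 = -102.142857
Syy = Σy² − (Σy)²/n = 281 − 217.285714 = 63.714286
b = Sxy/Sxx = -102.142857/331.428571 = -0.308190
SSE = Syy − b·Sxy = 63.714286 − (-0.308190)·(-102.142857) = 32.234914

32.235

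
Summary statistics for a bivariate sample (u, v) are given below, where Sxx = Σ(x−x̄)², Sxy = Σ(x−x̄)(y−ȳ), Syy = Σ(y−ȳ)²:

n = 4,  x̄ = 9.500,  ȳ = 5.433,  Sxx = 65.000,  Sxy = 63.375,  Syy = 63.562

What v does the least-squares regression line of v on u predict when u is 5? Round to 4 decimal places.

b = Sxy/Sxx = 63.375/65 = 0.975
a = ȳ − b·x̄ = 5.433 − 0.975·9.5 = -3.8295
ŷ(5) = a + b·5 = -3.8295 + 0.975·5 = 1.0455

1.0455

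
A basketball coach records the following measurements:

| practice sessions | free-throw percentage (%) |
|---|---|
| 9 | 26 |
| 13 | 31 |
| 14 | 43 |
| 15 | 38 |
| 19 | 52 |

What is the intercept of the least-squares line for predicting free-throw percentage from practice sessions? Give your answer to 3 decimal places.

n = 5, Σx = 70, Σy = 190, Σxy = 2797, Σx² = 1032
Sxx = Σx² − (Σx)²/n = 1032 − 980 = 52
Sxy = Σxy − (Σx)(Σy)/n = 2797 − 2660 = 137
b = Sxy/Sxx = 137/52 = 2.634615
a = ȳ − b·x̄ = 38 − 2.634615·14 = 1.115385

1.115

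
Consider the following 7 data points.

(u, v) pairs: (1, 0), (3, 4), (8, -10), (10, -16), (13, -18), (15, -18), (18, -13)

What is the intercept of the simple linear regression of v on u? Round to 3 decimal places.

1.454

n = 7, Σx = 68, Σy = -71, Σxy = -966, Σx² = 892
Sxx = Σx² − (Σx)²/n = 892 − 660.571429 = 231.428571
Sxy = Σxy − (Σx)(Σy)/n = -966 − (-689.714286) = -276.285714
b = Sxy/Sxx = -276.285714/231.428571 = -1.193827
a = ȳ − b·x̄ = -10.142857 − (-1.193827)·9.714286 = 1.454321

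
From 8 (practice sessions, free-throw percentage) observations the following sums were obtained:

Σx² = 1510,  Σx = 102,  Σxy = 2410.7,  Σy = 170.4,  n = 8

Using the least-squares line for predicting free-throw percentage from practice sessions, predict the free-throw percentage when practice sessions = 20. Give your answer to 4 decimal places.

29.5397

Sxx = Σx² − (Σx)²/n = 1510 − 1300.5 = 209.5
Sxy = Σxy − (Σx)(Σy)/n = 2410.7 − 2172.6 = 238.1
b = Sxy/Sxx = 238.1/209.5 = 1.136516
a = ȳ − b·x̄ = 21.3 − 1.136516·12.75 = 6.809427
ŷ(20) = a + b·20 = 6.809427 + 1.136516·20 = 29.539737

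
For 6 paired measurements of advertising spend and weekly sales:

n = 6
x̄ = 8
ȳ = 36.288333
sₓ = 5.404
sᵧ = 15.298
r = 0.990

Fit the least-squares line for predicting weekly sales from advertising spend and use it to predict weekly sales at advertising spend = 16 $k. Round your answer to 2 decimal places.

b = r · sᵧ/sₓ = 0.99 · 15.298/5.404 = 2.802557
a = ȳ − b·x̄ = 36.288333 − 2.802557·8 = 13.867874
ŷ(16) = a + b·16 = 13.867874 + 2.802557·16 = 58.708792

58.71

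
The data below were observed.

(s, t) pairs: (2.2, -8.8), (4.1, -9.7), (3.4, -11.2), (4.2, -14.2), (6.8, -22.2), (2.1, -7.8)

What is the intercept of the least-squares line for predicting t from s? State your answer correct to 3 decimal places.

-1.226

n = 6, Σx = 22.8, Σy = -73.9, Σxy = -324.19, Σx² = 101.5
Sxx = Σx² − (Σx)²/n = 101.5 − 86.64 = 14.86
Sxy = Σxy − (Σx)(Σy)/n = -324.19 − (-280.82) = -43.37
b = Sxy/Sxx = -43.37/14.86 = -2.918573
a = ȳ − b·x̄ = -12.316667 − (-2.918573)·3.8 = -1.226088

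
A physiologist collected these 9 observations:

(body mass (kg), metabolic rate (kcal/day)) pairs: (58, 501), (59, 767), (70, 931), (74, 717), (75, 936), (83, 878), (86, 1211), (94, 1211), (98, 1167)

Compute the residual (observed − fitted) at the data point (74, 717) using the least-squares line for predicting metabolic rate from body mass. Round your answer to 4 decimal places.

-156.0662

n = 9, Σx = 697, Σy = 8319, Σxy = 667959, Σx² = 55571
Sxx = Σx² − (Σx)²/n = 55571 − 53978.777778 = 1592.222222
Sxy = Σxy − (Σx)(Σy)/n = 667959 − 644260.333333 = 23698.666667
b = Sxy/Sxx = 23698.666667/1592.222222 = 14.884020
a = ȳ − b·x̄ = 924.333333 − 14.884020·77.444444 = -228.351291
ŷ(74) = -228.351291 + 14.884020·74 = 873.066155
residual = y − ŷ = 717 − 873.066155 = -156.066155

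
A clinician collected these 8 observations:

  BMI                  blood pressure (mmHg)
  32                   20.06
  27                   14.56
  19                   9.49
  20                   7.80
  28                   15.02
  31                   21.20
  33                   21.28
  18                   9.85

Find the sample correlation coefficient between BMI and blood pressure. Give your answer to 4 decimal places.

0.9625

n = 8, Σx = 208, Σy = 119.26, Σxy = 3328.65, Σx² = 5672, Σy² = 1990.1986
Sxx = Σx² − (Σx)²/n = 5672 − 5408 = 264
Sxy = Σxy − (Σx)(Σy)/n = 3328.65 − 3100.76 = 227.89
Syy = Σy² − (Σy)²/n = 1990.1986 − 1777.86845 = 212.33015
r = Sxy/√(Sxx·Syy) = 227.89/√(56055.1596) = 227.89/236.759709 = 0.962537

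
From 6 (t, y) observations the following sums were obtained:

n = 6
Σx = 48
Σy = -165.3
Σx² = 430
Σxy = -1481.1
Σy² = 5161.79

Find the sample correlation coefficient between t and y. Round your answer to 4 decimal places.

-0.9491

Sxx = Σx² − (Σx)²/n = 430 − 384 = 46
Sxy = Σxy − (Σx)(Σy)/n = -1481.1 − (-1322.4) = -158.7
Syy = Σy² − (Σy)²/n = 5161.79 − 4554.015 = 607.775
r = Sxy/√(Sxx·Syy) = -158.7/√(27957.65) = -158.7/167.205413 = -0.949132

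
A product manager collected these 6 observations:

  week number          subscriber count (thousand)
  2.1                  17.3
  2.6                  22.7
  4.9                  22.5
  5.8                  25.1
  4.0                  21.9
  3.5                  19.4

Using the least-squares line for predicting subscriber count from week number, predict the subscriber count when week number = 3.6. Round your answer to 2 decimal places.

21.15

n = 6, Σx = 22.9, Σy = 128.9, Σxy = 506.68, Σx² = 97.07
Sxx = Σx² − (Σx)²/n = 97.07 − 87.401667 = 9.668333
Sxy = Σxy − (Σx)(Σy)/n = 506.68 − 491.968333 = 14.711667
b = Sxy/Sxx = 14.711667/9.668333 = 1.521634
a = ȳ − b·x̄ = 21.483333 − 1.521634·3.816667 = 15.675763
ŷ(3.6) = a + b·3.6 = 15.675763 + 1.521634·3.6 = 21.153646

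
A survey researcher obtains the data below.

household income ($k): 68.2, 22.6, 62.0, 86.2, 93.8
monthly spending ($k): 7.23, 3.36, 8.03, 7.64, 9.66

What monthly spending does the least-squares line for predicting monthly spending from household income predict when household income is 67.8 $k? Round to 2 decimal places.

7.28

n = 5, Σx = 332.8, Σy = 35.92, Σxy = 2631.558, Σx² = 25234.88
Sxx = Σx² − (Σx)²/n = 25234.88 − 22151.168 = 3083.712
Sxy = Σxy − (Σx)(Σy)/n = 2631.558 − 2390.8352 = 240.7228
b = Sxy/Sxx = 240.7228/3083.712 = 0.078063
a = ȳ − b·x̄ = 7.184 − 0.078063·66.56 = 1.988149
ŷ(67.8) = a + b·67.8 = 1.988149 + 0.078063·67.8 = 7.280798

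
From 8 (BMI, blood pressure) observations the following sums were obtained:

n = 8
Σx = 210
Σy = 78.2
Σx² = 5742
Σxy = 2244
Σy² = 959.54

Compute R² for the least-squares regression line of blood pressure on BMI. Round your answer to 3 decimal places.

Sxx = Σx² − (Σx)²/n = 5742 − 5512.5 = 229.5
Sxy = Σxy − (Σx)(Σy)/n = 2244 − 2052.75 = 191.25
Syy = Σy² − (Σy)²/n = 959.54 − 764.405 = 195.135
R² = Sxy²/(Sxx·Syy) = (191.25)²/(229.5·195.135) = 0.816742

0.817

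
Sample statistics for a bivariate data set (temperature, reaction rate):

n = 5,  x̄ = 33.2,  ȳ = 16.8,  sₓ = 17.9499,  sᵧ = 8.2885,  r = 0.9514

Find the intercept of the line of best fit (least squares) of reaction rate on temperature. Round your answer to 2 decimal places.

2.21

b = r · sᵧ/sₓ = 0.9514 · 8.2885/17.9499 = 0.439316
a = ȳ − b·x̄ = 16.8 − 0.439316·33.2 = 2.214708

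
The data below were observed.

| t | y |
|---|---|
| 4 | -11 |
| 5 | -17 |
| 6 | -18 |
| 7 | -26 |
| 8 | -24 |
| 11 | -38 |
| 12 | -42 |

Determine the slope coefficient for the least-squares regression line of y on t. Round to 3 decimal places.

-3.731

n = 7, Σx = 53, Σy = -176, Σxy = -1533, Σx² = 455
Sxx = Σx² − (Σx)²/n = 455 − 401.285714 = 53.714286
Sxy = Σxy − (Σx)(Σy)/n = -1533 − (-1332.571429) = -200.428571
b = Sxy/Sxx = -200.428571/53.714286 = -3.731383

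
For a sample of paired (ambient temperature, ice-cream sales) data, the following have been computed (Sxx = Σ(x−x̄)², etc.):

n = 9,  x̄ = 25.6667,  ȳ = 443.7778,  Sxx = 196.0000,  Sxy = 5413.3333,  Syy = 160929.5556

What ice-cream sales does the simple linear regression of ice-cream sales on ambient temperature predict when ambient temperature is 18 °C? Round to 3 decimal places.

b = Sxy/Sxx = 5413.3333/196 = 27.619047
a = ȳ − b·x̄ = 443.7778 − 27.619047·25.6667 = -265.112005
ŷ(18) = a + b·18 = -265.112005 + 27.619047·18 = 232.030849

232.031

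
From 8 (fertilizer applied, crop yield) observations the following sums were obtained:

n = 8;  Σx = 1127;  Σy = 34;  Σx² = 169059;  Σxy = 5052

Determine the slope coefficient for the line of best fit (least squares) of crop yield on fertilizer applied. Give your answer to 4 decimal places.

0.0255

Sxx = Σx² − (Σx)²/n = 169059 − 158766.125 = 10292.875
Sxy = Σxy − (Σx)(Σy)/n = 5052 − 4789.75 = 262.25
b = Sxy/Sxx = 262.25/10292.875 = 0.025479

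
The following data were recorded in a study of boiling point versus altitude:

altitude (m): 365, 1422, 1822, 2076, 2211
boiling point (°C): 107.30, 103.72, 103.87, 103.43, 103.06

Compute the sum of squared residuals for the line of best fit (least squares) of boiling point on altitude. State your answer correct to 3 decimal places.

1.045

n = 5, Σx = 7896, Σy = 521.38, Σxy = 818491.82, Σx² = 14673290, Σy² = 54379.2338
Sxx = Σx² − (Σx)²/n = 14673290 − 12469363.2 = 2203926.8
Sxy = Σxy − (Σx)(Σy)/n = 818491.82 − 823363.296 = -4871.476
Syy = Σy² − (Σy)²/n = 54379.2338 − 54367.42088 = 11.81292
b = Sxy/Sxx = -4871.476/2203926.8 = -0.002210
SSE = Syy − b·Sxy = 11.81292 − (-0.002210)·(-4871.476) = 1.045195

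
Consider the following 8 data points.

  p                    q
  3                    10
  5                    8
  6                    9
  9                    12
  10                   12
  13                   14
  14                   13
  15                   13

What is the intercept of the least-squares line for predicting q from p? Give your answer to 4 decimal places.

7.4397

n = 8, Σx = 75, Σy = 91, Σxy = 911, Σx² = 841
Sxx = Σx² − (Σx)²/n = 841 − 703.125 = 137.875
Sxy = Σxy − (Σx)(Σy)/n = 911 − 853.125 = 57.875
b = Sxy/Sxx = 57.875/137.875 = 0.419764
a = ȳ − b·x̄ = 11.375 − 0.419764·9.375 = 7.439710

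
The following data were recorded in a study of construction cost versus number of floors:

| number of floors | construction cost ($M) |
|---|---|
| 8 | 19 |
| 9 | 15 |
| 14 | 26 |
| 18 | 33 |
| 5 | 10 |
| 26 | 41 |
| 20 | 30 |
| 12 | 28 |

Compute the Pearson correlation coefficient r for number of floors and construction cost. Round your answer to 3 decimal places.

0.948

n = 8, Σx = 112, Σy = 202, Σxy = 3297, Σx² = 1910, Σy² = 5816
Sxx = Σx² − (Σx)²/n = 1910 − 1568 = 342
Sxy = Σxy − (Σx)(Σy)/n = 3297 − 2828 = 469
Syy = Σy² − (Σy)²/n = 5816 − 5100.5 = 715.5
r = Sxy/√(Sxx·Syy) = 469/√(244701) = 469/494.672619 = 0.948102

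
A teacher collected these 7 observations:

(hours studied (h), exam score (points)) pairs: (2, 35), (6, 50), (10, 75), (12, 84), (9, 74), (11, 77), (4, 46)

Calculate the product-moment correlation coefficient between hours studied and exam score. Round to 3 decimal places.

0.988

n = 7, Σx = 54, Σy = 441, Σxy = 3825, Σx² = 502, Σy² = 29927
Sxx = Σx² − (Σx)²/n = 502 − 416.571429 = 85.428571
Sxy = Σxy − (Σx)(Σy)/n = 3825 − 3402 = 423
Syy = Σy² − (Σy)²/n = 29927 − 27783 = 2144
r = Sxy/√(Sxx·Syy) = 423/√(183158.857143) = 423/427.970626 = 0.988386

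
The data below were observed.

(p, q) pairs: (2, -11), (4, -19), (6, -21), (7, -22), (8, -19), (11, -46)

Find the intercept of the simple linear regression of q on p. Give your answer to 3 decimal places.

n = 6, Σx = 38, Σy = -138, Σxy = -1036, Σx² = 290
Sxx = Σx² − (Σx)²/n = 290 − 240.666667 = 49.333333
Sxy = Σxy − (Σx)(Σy)/n = -1036 − (-874) = -162
b = Sxy/Sxx = -162/49.333333 = -3.283784
a = ȳ − b·x̄ = -23 − (-3.283784)·6.333333 = -2.202703

-2.203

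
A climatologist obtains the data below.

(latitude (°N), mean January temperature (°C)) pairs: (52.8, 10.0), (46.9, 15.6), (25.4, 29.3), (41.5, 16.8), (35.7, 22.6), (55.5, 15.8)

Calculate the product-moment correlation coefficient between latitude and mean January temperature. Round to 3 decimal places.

-0.918

n = 6, Σx = 257.8, Σy = 110.1, Σxy = 4384.78, Σx² = 11709.6, Σy² = 2244.49
Sxx = Σx² − (Σx)²/n = 11709.6 − 11076.806667 = 632.793333
Sxy = Σxy − (Σx)(Σy)/n = 4384.78 − 4730.63 = -345.85
Syy = Σy² − (Σy)²/n = 2244.49 − 2020.335 = 224.155
r = Sxy/√(Sxx·Syy) = -345.85/√(141843.789633) = -345.85/376.621547 = -0.918296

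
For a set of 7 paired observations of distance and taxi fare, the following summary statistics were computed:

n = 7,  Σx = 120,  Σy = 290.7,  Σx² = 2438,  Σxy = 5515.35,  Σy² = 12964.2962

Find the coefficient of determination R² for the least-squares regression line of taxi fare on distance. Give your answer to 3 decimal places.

Sxx = Σx² − (Σx)²/n = 2438 − 2057.142857 = 380.857143
Sxy = Σxy − (Σx)(Σy)/n = 5515.35 − 4983.428571 = 531.921429
Syy = Σy² − (Σy)²/n = 12964.2962 − 12072.355714 = 891.940486
R² = Sxy²/(Sxx·Syy) = (531.921429)²/(380.857143·891.940486) = 0.832908

0.833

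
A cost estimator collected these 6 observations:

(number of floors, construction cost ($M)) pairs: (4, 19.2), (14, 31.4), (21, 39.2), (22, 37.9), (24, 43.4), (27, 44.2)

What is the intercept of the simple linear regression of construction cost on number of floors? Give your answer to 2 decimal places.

15.19

n = 6, Σx = 112, Σy = 215.3, Σxy = 4408.4, Σx² = 2442
Sxx = Σx² − (Σx)²/n = 2442 − 2090.666667 = 351.333333
Sxy = Σxy − (Σx)(Σy)/n = 4408.4 − 4018.933333 = 389.466667
b = Sxy/Sxx = 389.466667/351.333333 = 1.108539
a = ȳ − b·x̄ = 35.883333 − 1.108539·18.666667 = 15.190607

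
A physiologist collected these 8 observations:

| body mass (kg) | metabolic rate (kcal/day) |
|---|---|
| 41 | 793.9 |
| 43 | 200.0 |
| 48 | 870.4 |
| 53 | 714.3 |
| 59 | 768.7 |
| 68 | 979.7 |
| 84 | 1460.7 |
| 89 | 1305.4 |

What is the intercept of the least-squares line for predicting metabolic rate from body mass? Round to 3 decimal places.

n = 8, Σx = 485, Σy = 7093.1, Σxy = 471639.3, Σx² = 31725
Sxx = Σx² − (Σx)²/n = 31725 − 29403.125 = 2321.875
Sxy = Σxy − (Σx)(Σy)/n = 471639.3 − 430019.1875 = 41620.1125
b = Sxy/Sxx = 41620.1125/2321.875 = 17.925217
a = ȳ − b·x̄ = 886.6375 − 17.925217·60.625 = -200.078762

-200.079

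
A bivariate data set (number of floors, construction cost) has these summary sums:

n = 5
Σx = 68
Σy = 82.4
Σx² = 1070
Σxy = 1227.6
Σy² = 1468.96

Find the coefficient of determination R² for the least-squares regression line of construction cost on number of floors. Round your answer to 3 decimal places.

0.710

Sxx = Σx² − (Σx)²/n = 1070 − 924.8 = 145.2
Sxy = Σxy − (Σx)(Σy)/n = 1227.6 − 1120.64 = 106.96
Syy = Σy² − (Σy)²/n = 1468.96 − 1357.952 = 111.008
R² = Sxy²/(Sxx·Syy) = (106.96)²/(145.2·111.008) = 0.709777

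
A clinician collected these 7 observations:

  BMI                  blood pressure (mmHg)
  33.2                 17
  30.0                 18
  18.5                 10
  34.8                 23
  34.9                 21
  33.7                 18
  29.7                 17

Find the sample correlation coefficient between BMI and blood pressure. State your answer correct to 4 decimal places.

0.9159

n = 7, Σx = 214.8, Σy = 124, Σxy = 3934.2, Σx² = 6791.32, Σy² = 2296
Sxx = Σx² − (Σx)²/n = 6791.32 − 6591.291429 = 200.028571
Sxy = Σxy − (Σx)(Σy)/n = 3934.2 − 3805.028571 = 129.171429
Syy = Σy² − (Σy)²/n = 2296 − 2196.571429 = 99.428571
r = Sxy/√(Sxx·Syy) = 129.171429/√(19888.555102) = 129.171429/141.026789 = 0.915935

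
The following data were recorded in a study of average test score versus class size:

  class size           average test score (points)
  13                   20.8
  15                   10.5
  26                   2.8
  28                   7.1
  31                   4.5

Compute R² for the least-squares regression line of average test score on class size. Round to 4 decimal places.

n = 5, Σx = 113, Σy = 45.7, Σxy = 839, Σx² = 2815, Σy² = 621.39
Sxx = Σx² − (Σx)²/n = 2815 − 2553.8 = 261.2
Sxy = Σxy − (Σx)(Σy)/n = 839 − 1032.82 = -193.82
Syy = Σy² − (Σy)²/n = 621.39 − 417.698 = 203.692
R² = Sxy²/(Sxx·Syy) = (-193.82)²/(261.2·203.692) = 0.706074

0.7061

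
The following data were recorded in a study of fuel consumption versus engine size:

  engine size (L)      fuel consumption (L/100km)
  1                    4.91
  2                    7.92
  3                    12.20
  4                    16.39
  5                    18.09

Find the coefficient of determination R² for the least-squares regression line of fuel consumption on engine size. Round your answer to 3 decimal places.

0.984

n = 5, Σx = 15, Σy = 59.51, Σxy = 213.36, Σx² = 55, Σy² = 831.5547
Sxx = Σx² − (Σx)²/n = 55 − 45 = 10
Sxy = Σxy − (Σx)(Σy)/n = 213.36 − 178.53 = 34.83
Syy = Σy² − (Σy)²/n = 831.5547 − 708.28802 = 123.26668
R² = Sxy²/(Sxx·Syy) = (34.83)²/(10·123.26668) = 0.984150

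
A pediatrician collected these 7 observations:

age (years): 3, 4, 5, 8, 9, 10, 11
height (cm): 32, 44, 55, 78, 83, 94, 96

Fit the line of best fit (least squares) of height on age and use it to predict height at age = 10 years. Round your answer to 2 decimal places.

91.73

n = 7, Σx = 50, Σy = 482, Σxy = 3914, Σx² = 416
Sxx = Σx² − (Σx)²/n = 416 − 357.142857 = 58.857143
Sxy = Σxy − (Σx)(Σy)/n = 3914 − 3442.857143 = 471.142857
b = Sxy/Sxx = 471.142857/58.857143 = 8.004854
a = ȳ − b·x̄ = 68.857143 − 8.004854·7.142857 = 11.679612
ŷ(10) = a + b·10 = 11.679612 + 8.004854·10 = 91.728155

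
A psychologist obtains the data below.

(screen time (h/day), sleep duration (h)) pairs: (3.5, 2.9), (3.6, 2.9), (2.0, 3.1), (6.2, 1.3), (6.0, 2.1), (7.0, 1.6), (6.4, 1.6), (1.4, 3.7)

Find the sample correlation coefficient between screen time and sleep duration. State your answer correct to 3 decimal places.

n = 8, Σx = 36.1, Σy = 19.2, Σxy = 74.07, Σx² = 195.57, Σy² = 51.34
Sxx = Σx² − (Σx)²/n = 195.57 − 162.90125 = 32.66875
Sxy = Σxy − (Σx)(Σy)/n = 74.07 − 86.64 = -12.57
Syy = Σy² − (Σy)²/n = 51.34 − 46.08 = 5.26
r = Sxy/√(Sxx·Syy) = -12.57/√(171.837625) = -12.57/13.108685 = -0.958906

-0.959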